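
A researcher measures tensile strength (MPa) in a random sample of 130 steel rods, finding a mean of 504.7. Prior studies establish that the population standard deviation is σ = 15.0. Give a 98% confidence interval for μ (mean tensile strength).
(501.64, 507.76)

z-interval (σ known):
z* = 2.326 for 98% confidence

Margin of error = z* · σ/√n = 2.326 · 15.0/√130 = 3.06

CI: (504.7 - 3.06, 504.7 + 3.06) = (501.64, 507.76)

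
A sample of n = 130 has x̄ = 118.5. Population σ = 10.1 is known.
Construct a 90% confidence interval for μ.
(117.04, 119.96)

z-interval (σ known):
z* = 1.645 for 90% confidence

Margin of error = z* · σ/√n = 1.645 · 10.1/√130 = 1.46

CI: (118.5 - 1.46, 118.5 + 1.46) = (117.04, 119.96)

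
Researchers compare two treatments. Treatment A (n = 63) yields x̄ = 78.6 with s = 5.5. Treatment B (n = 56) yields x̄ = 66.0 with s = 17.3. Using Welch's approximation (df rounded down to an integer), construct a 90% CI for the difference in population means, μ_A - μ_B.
(8.57, 16.63)

Difference: x̄₁ - x̄₂ = 12.60
SE = √(s₁²/n₁ + s₂²/n₂) = √(5.5²/63 + 17.3²/56) = 2.4134
df = 64.86 → 64 (Welch–Satterthwaite, rounded down)
t* = 1.669

CI: 12.60 ± 1.669 · 2.4134 = 12.60 ± 4.03 = (8.57, 16.63)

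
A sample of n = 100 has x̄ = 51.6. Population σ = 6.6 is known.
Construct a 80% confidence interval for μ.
(50.75, 52.45)

z-interval (σ known):
z* = 1.282 for 80% confidence

Margin of error = z* · σ/√n = 1.282 · 6.6/√100 = 0.85

CI: (51.6 - 0.85, 51.6 + 0.85) = (50.75, 52.45)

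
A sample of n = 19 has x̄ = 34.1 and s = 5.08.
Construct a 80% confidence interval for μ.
(32.55, 35.65)

t-interval (σ unknown):
df = n - 1 = 18
t* = 1.330 for 80% confidence

Margin of error = t* · s/√n = 1.330 · 5.08/√19 = 1.55

CI: (32.55, 35.65)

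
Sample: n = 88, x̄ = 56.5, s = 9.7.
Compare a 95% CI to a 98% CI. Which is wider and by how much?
98% CI is wider by 0.79

df = 87
95% CI: t* = 1.988, (54.44, 58.56), width = 2 · t* · s/√n = 4.11
98% CI: t* = 2.370, (54.05, 58.95), width = 2 · t* · s/√n = 4.90

The 98% CI is wider by 4.90 - 4.11 = 0.79.
Higher confidence requires a wider interval.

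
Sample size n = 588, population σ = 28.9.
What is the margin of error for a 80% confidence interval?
Margin of error = 1.53

Margin of error = z* · σ/√n
= 1.282 · 28.9/√588
= 1.282 · 28.9/24.2487
= 1.53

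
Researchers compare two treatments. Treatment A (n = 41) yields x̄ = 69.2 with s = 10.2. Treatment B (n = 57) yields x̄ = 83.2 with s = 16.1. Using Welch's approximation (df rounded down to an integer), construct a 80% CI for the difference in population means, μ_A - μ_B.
(-17.44, -10.56)

Difference: x̄₁ - x̄₂ = -14.00
SE = √(s₁²/n₁ + s₂²/n₂) = √(10.2²/41 + 16.1²/57) = 2.6618
df = 94.67 → 94 (Welch–Satterthwaite, rounded down)
t* = 1.291

CI: -14.00 ± 1.291 · 2.6618 = -14.00 ± 3.44 = (-17.44, -10.56)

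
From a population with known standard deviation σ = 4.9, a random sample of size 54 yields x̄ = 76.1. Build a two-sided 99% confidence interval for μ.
(74.38, 77.82)

z-interval (σ known):
z* = 2.576 for 99% confidence

Margin of error = z* · σ/√n = 2.576 · 4.9/√54 = 1.72

CI: (76.1 - 1.72, 76.1 + 1.72) = (74.38, 77.82)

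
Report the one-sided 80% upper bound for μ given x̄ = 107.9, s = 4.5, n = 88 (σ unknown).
μ ≤ 108.31

Upper bound (one-sided):
t* = 0.846 (one-sided for 80%)
Upper bound = x̄ + t* · s/√n = 107.9 + 0.846 · 4.5/√88 = 108.31

We are 80% confident that μ ≤ 108.31.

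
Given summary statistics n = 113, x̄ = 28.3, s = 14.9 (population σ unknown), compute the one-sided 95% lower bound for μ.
μ ≥ 25.97

Lower bound (one-sided):
t* = 1.659 (one-sided for 95%)
Lower bound = x̄ - t* · s/√n = 28.3 - 1.659 · 14.9/√113 = 25.97

We are 95% confident that μ ≥ 25.97.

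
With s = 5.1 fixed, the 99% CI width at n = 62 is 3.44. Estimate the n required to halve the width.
n ≈ 248

CI width ∝ 1/√n
To reduce width by factor 2, need √n to grow by 2 → need 2² = 4 times as many samples.

Current: n = 62, width = 3.44
New: n = 248, width ≈ 1.68

Width reduced by factor of 3.44/1.68 = 2.05.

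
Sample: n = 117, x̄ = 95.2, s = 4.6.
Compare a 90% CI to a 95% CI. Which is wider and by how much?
95% CI is wider by 0.27

df = 116
90% CI: t* = 1.658, (94.49, 95.91), width = 2 · t* · s/√n = 1.41
95% CI: t* = 1.981, (94.36, 96.04), width = 2 · t* · s/√n = 1.68

The 95% CI is wider by 1.68 - 1.41 = 0.27.
Higher confidence requires a wider interval.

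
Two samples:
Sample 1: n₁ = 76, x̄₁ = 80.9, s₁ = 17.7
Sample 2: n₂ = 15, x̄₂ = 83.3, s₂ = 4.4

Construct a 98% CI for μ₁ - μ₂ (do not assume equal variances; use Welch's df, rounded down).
(-7.92, 3.12)

Difference: x̄₁ - x̄₂ = -2.40
SE = √(s₁²/n₁ + s₂²/n₂) = √(17.7²/76 + 4.4²/15) = 2.3266
df = 84.79 → 84 (Welch–Satterthwaite, rounded down)
t* = 2.372

CI: -2.40 ± 2.372 · 2.3266 = -2.40 ± 5.52 = (-7.92, 3.12)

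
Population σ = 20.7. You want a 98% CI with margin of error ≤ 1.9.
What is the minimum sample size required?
n ≥ 643

For margin E ≤ 1.9:
n ≥ (z* · σ / E)²
n ≥ (2.326 · 20.7 / 1.9)²
n ≥ 642.17

Minimum n = 643 (rounding up)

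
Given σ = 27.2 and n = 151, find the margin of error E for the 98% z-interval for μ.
Margin of error = 5.15

Margin of error = z* · σ/√n
= 2.326 · 27.2/√151
= 2.326 · 27.2/12.2882
= 5.15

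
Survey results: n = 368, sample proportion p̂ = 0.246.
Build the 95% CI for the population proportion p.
(0.202, 0.290)

Proportion CI:
SE = √(p̂(1-p̂)/n) = √(0.246 · 0.754 / 368) = 0.02245

z* = 1.960
Margin = z* · SE = 1.960 · 0.02245 = 0.0440

CI: 0.246 ± 0.0440 = (0.202, 0.290)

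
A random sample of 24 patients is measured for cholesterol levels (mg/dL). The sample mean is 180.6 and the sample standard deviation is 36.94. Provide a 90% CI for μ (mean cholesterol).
(167.68, 193.52)

t-interval (σ unknown):
df = n - 1 = 23
t* = 1.714 for 90% confidence

Margin of error = t* · s/√n = 1.714 · 36.94/√24 = 12.92

CI: (167.68, 193.52)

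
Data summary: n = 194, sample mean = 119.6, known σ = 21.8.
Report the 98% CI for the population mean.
(115.96, 123.24)

z-interval (σ known):
z* = 2.326 for 98% confidence

Margin of error = z* · σ/√n = 2.326 · 21.8/√194 = 3.64

CI: (119.6 - 3.64, 119.6 + 3.64) = (115.96, 123.24)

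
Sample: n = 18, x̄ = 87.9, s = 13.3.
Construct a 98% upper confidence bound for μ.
μ ≤ 94.87

Upper bound (one-sided):
t* = 2.224 (one-sided for 98%)
Upper bound = x̄ + t* · s/√n = 87.9 + 2.224 · 13.3/√18 = 94.87

We are 98% confident that μ ≤ 94.87.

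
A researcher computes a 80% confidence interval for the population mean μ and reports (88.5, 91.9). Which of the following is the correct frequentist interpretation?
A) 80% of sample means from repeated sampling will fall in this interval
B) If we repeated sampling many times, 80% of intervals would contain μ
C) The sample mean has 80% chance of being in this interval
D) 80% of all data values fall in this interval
B

A) Wrong — coverage applies to intervals containing μ, not to future x̄ values.
B) Correct — this is the frequentist long-run coverage interpretation.
C) Wrong — x̄ is observed and sits in the interval by construction.
D) Wrong — a CI is about the parameter μ, not individual data values.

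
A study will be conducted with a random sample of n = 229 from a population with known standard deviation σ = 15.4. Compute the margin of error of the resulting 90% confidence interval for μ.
Margin of error = 1.67

Margin of error = z* · σ/√n
= 1.645 · 15.4/√229
= 1.645 · 15.4/15.1327
= 1.67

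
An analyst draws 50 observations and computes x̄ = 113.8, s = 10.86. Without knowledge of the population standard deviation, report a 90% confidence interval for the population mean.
(111.22, 116.38)

t-interval (σ unknown):
df = n - 1 = 49
t* = 1.677 for 90% confidence

Margin of error = t* · s/√n = 1.677 · 10.86/√50 = 2.58

CI: (111.22, 116.38)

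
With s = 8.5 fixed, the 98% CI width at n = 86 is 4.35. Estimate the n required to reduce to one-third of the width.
n ≈ 774

CI width ∝ 1/√n
To reduce width by factor 3, need √n to grow by 3 → need 3² = 9 times as many samples.

Current: n = 86, width = 4.35
New: n = 774, width ≈ 1.42

Width reduced by factor of 4.35/1.42 = 3.06.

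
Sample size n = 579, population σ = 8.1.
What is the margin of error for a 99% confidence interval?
Margin of error = 0.87

Margin of error = z* · σ/√n
= 2.576 · 8.1/√579
= 2.576 · 8.1/24.0624
= 0.87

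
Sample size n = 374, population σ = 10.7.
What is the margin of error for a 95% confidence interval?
Margin of error = 1.08

Margin of error = z* · σ/√n
= 1.960 · 10.7/√374
= 1.960 · 10.7/19.3391
= 1.08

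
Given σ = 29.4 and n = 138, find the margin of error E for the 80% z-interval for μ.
Margin of error = 3.21

Margin of error = z* · σ/√n
= 1.282 · 29.4/√138
= 1.282 · 29.4/11.7473
= 3.21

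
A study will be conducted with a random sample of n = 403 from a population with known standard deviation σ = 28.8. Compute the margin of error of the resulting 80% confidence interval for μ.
Margin of error = 1.84

Margin of error = z* · σ/√n
= 1.282 · 28.8/√403
= 1.282 · 28.8/20.0749
= 1.84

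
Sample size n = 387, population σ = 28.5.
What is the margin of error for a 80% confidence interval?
Margin of error = 1.86

Margin of error = z* · σ/√n
= 1.282 · 28.5/√387
= 1.282 · 28.5/19.6723
= 1.86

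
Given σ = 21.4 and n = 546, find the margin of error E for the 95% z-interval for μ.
Margin of error = 1.80

Margin of error = z* · σ/√n
= 1.960 · 21.4/√546
= 1.960 · 21.4/23.3666
= 1.80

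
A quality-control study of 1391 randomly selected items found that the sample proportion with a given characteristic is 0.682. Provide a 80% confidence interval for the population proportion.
(0.666, 0.698)

Proportion CI:
SE = √(p̂(1-p̂)/n) = √(0.682 · 0.318 / 1391) = 0.01249

z* = 1.282
Margin = z* · SE = 1.282 · 0.01249 = 0.0160

CI: 0.682 ± 0.0160 = (0.666, 0.698)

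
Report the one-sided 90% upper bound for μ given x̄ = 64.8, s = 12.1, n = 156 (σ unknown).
μ ≤ 66.05

Upper bound (one-sided):
t* = 1.287 (one-sided for 90%)
Upper bound = x̄ + t* · s/√n = 64.8 + 1.287 · 12.1/√156 = 66.05

We are 90% confident that μ ≤ 66.05.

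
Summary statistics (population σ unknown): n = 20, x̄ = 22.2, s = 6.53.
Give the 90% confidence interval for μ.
(19.68, 24.72)

t-interval (σ unknown):
df = n - 1 = 19
t* = 1.729 for 90% confidence

Margin of error = t* · s/√n = 1.729 · 6.53/√20 = 2.52

CI: (19.68, 24.72)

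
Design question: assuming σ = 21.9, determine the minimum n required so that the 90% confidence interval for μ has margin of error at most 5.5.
n ≥ 43

For margin E ≤ 5.5:
n ≥ (z* · σ / E)²
n ≥ (1.645 · 21.9 / 5.5)²
n ≥ 42.90

Minimum n = 43 (rounding up)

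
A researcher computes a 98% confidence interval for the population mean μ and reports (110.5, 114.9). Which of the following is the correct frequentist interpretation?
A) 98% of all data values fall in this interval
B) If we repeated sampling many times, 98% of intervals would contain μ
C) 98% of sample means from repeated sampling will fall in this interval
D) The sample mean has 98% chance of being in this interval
B

A) Wrong — a CI is about the parameter μ, not individual data values.
B) Correct — this is the frequentist long-run coverage interpretation.
C) Wrong — coverage applies to intervals containing μ, not to future x̄ values.
D) Wrong — x̄ is observed and sits in the interval by construction.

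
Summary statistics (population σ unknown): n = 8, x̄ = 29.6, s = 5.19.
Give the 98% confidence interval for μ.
(24.10, 35.10)

t-interval (σ unknown):
df = n - 1 = 7
t* = 2.998 for 98% confidence

Margin of error = t* · s/√n = 2.998 · 5.19/√8 = 5.50

CI: (24.10, 35.10)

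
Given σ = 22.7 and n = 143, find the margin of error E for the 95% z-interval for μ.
Margin of error = 3.72

Margin of error = z* · σ/√n
= 1.960 · 22.7/√143
= 1.960 · 22.7/11.9583
= 3.72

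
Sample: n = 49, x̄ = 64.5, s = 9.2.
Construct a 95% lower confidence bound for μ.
μ ≥ 62.30

Lower bound (one-sided):
t* = 1.677 (one-sided for 95%)
Lower bound = x̄ - t* · s/√n = 64.5 - 1.677 · 9.2/√49 = 62.30

We are 95% confident that μ ≥ 62.30.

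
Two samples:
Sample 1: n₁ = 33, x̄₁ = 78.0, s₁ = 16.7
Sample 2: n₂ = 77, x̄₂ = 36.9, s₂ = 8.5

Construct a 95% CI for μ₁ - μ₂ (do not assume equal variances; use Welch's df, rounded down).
(34.90, 47.30)

Difference: x̄₁ - x̄₂ = 41.10
SE = √(s₁²/n₁ + s₂²/n₂) = √(16.7²/33 + 8.5²/77) = 3.0642
df = 39.30 → 39 (Welch–Satterthwaite, rounded down)
t* = 2.023

CI: 41.10 ± 2.023 · 3.0642 = 41.10 ± 6.20 = (34.90, 47.30)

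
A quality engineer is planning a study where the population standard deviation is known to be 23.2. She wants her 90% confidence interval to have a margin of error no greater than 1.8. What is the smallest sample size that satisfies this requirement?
n ≥ 450

For margin E ≤ 1.8:
n ≥ (z* · σ / E)²
n ≥ (1.645 · 23.2 / 1.8)²
n ≥ 449.53

Minimum n = 450 (rounding up)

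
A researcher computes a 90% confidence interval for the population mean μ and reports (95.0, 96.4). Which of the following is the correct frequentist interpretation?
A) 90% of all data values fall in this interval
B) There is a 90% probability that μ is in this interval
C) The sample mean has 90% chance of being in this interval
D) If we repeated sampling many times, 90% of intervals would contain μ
D

A) Wrong — a CI is about the parameter μ, not individual data values.
B) Wrong — μ is fixed; the randomness lives in the interval, not in μ.
C) Wrong — x̄ is observed and sits in the interval by construction.
D) Correct — this is the frequentist long-run coverage interpretation.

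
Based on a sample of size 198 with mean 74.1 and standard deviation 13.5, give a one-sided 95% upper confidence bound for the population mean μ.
μ ≤ 75.69

Upper bound (one-sided):
t* = 1.653 (one-sided for 95%)
Upper bound = x̄ + t* · s/√n = 74.1 + 1.653 · 13.5/√198 = 75.69

We are 95% confident that μ ≤ 75.69.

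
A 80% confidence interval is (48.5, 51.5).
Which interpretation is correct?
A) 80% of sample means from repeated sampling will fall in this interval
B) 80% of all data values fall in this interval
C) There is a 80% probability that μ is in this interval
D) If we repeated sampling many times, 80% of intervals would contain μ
D

A) Wrong — coverage applies to intervals containing μ, not to future x̄ values.
B) Wrong — a CI is about the parameter μ, not individual data values.
C) Wrong — μ is fixed; the randomness lives in the interval, not in μ.
D) Correct — this is the frequentist long-run coverage interpretation.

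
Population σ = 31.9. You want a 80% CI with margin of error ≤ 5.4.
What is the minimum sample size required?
n ≥ 58

For margin E ≤ 5.4:
n ≥ (z* · σ / E)²
n ≥ (1.282 · 31.9 / 5.4)²
n ≥ 57.35

Minimum n = 58 (rounding up)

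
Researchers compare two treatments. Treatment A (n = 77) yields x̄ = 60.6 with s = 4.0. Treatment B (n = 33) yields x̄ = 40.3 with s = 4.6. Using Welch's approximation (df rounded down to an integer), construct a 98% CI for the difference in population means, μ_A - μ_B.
(18.09, 22.51)

Difference: x̄₁ - x̄₂ = 20.30
SE = √(s₁²/n₁ + s₂²/n₂) = √(4.0²/77 + 4.6²/33) = 0.9214
df = 53.72 → 53 (Welch–Satterthwaite, rounded down)
t* = 2.399

CI: 20.30 ± 2.399 · 0.9214 = 20.30 ± 2.21 = (18.09, 22.51)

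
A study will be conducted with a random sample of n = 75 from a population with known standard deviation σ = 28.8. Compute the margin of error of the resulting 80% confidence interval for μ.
Margin of error = 4.26

Margin of error = z* · σ/√n
= 1.282 · 28.8/√75
= 1.282 · 28.8/8.6603
= 4.26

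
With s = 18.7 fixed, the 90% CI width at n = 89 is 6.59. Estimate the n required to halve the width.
n ≈ 356

CI width ∝ 1/√n
To reduce width by factor 2, need √n to grow by 2 → need 2² = 4 times as many samples.

Current: n = 89, width = 6.59
New: n = 356, width ≈ 3.27

Width reduced by factor of 6.59/3.27 = 2.02.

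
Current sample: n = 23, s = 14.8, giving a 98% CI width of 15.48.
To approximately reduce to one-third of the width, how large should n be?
n ≈ 207

CI width ∝ 1/√n
To reduce width by factor 3, need √n to grow by 3 → need 3² = 9 times as many samples.

Current: n = 23, width = 15.48
New: n = 207, width ≈ 4.82

Width reduced by factor of 15.48/4.82 = 3.21.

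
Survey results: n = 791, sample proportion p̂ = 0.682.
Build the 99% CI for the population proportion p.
(0.639, 0.725)

Proportion CI:
SE = √(p̂(1-p̂)/n) = √(0.682 · 0.318 / 791) = 0.01656

z* = 2.576
Margin = z* · SE = 2.576 · 0.01656 = 0.0427

CI: 0.682 ± 0.0427 = (0.639, 0.725)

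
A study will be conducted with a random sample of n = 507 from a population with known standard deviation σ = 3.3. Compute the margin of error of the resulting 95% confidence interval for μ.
Margin of error = 0.29

Margin of error = z* · σ/√n
= 1.960 · 3.3/√507
= 1.960 · 3.3/22.5167
= 0.29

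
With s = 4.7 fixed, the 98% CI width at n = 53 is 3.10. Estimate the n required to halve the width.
n ≈ 212

CI width ∝ 1/√n
To reduce width by factor 2, need √n to grow by 2 → need 2² = 4 times as many samples.

Current: n = 53, width = 3.10
New: n = 212, width ≈ 1.51

Width reduced by factor of 3.10/1.51 = 2.05.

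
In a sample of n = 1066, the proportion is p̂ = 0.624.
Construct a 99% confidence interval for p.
(0.586, 0.662)

Proportion CI:
SE = √(p̂(1-p̂)/n) = √(0.624 · 0.376 / 1066) = 0.01484

z* = 2.576
Margin = z* · SE = 2.576 · 0.01484 = 0.0382

CI: 0.624 ± 0.0382 = (0.586, 0.662)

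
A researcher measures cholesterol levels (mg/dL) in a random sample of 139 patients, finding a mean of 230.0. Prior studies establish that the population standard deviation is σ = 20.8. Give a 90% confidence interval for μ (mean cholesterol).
(227.10, 232.90)

z-interval (σ known):
z* = 1.645 for 90% confidence

Margin of error = z* · σ/√n = 1.645 · 20.8/√139 = 2.90

CI: (230.0 - 2.90, 230.0 + 2.90) = (227.10, 232.90)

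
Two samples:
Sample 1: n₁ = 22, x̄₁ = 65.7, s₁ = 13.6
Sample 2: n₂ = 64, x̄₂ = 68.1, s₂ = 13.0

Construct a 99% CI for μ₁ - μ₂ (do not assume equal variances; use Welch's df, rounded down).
(-11.45, 6.65)

Difference: x̄₁ - x̄₂ = -2.40
SE = √(s₁²/n₁ + s₂²/n₂) = √(13.6²/22 + 13.0²/64) = 3.3238
df = 35.11 → 35 (Welch–Satterthwaite, rounded down)
t* = 2.724

CI: -2.40 ± 2.724 · 3.3238 = -2.40 ± 9.05 = (-11.45, 6.65)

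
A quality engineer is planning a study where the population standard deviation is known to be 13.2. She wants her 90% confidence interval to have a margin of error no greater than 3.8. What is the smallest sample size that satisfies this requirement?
n ≥ 33

For margin E ≤ 3.8:
n ≥ (z* · σ / E)²
n ≥ (1.645 · 13.2 / 3.8)²
n ≥ 32.65

Minimum n = 33 (rounding up)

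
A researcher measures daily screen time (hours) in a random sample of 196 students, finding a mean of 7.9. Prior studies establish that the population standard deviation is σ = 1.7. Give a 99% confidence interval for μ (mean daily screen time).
(7.59, 8.21)

z-interval (σ known):
z* = 2.576 for 99% confidence

Margin of error = z* · σ/√n = 2.576 · 1.7/√196 = 0.31

CI: (7.9 - 0.31, 7.9 + 0.31) = (7.59, 8.21)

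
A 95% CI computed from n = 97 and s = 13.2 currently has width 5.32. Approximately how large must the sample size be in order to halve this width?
n ≈ 388

CI width ∝ 1/√n
To reduce width by factor 2, need √n to grow by 2 → need 2² = 4 times as many samples.

Current: n = 97, width = 5.32
New: n = 388, width ≈ 2.63

Width reduced by factor of 5.32/2.63 = 2.02.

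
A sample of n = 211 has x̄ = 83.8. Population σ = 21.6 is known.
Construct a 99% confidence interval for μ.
(79.97, 87.63)

z-interval (σ known):
z* = 2.576 for 99% confidence

Margin of error = z* · σ/√n = 2.576 · 21.6/√211 = 3.83

CI: (83.8 - 3.83, 83.8 + 3.83) = (79.97, 87.63)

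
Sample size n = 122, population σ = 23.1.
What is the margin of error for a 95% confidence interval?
Margin of error = 4.10

Margin of error = z* · σ/√n
= 1.960 · 23.1/√122
= 1.960 · 23.1/11.0454
= 4.10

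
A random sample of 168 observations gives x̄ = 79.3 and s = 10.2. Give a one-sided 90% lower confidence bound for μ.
μ ≥ 78.29

Lower bound (one-sided):
t* = 1.287 (one-sided for 90%)
Lower bound = x̄ - t* · s/√n = 79.3 - 1.287 · 10.2/√168 = 78.29

We are 90% confident that μ ≥ 78.29.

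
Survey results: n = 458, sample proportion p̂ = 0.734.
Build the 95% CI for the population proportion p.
(0.694, 0.774)

Proportion CI:
SE = √(p̂(1-p̂)/n) = √(0.734 · 0.266 / 458) = 0.02065

z* = 1.960
Margin = z* · SE = 1.960 · 0.02065 = 0.0405

CI: 0.734 ± 0.0405 = (0.694, 0.774)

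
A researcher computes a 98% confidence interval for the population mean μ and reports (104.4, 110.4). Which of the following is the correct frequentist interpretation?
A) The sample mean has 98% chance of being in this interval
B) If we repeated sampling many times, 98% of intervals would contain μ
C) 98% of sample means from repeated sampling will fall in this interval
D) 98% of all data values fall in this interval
B

A) Wrong — x̄ is observed and sits in the interval by construction.
B) Correct — this is the frequentist long-run coverage interpretation.
C) Wrong — coverage applies to intervals containing μ, not to future x̄ values.
D) Wrong — a CI is about the parameter μ, not individual data values.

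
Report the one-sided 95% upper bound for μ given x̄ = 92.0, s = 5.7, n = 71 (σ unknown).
μ ≤ 93.13

Upper bound (one-sided):
t* = 1.667 (one-sided for 95%)
Upper bound = x̄ + t* · s/√n = 92.0 + 1.667 · 5.7/√71 = 93.13

We are 95% confident that μ ≤ 93.13.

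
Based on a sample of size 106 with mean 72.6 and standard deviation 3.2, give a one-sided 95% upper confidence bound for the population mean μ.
μ ≤ 73.12

Upper bound (one-sided):
t* = 1.659 (one-sided for 95%)
Upper bound = x̄ + t* · s/√n = 72.6 + 1.659 · 3.2/√106 = 73.12

We are 95% confident that μ ≤ 73.12.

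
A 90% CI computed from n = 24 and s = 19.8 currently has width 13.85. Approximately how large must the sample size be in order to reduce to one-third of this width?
n ≈ 216

CI width ∝ 1/√n
To reduce width by factor 3, need √n to grow by 3 → need 3² = 9 times as many samples.

Current: n = 24, width = 13.85
New: n = 216, width ≈ 4.45

Width reduced by factor of 13.85/4.45 = 3.11.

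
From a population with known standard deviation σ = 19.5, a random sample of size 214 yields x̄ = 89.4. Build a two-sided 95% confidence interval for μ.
(86.79, 92.01)

z-interval (σ known):
z* = 1.960 for 95% confidence

Margin of error = z* · σ/√n = 1.960 · 19.5/√214 = 2.61

CI: (89.4 - 2.61, 89.4 + 2.61) = (86.79, 92.01)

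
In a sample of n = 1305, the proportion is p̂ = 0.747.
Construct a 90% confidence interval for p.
(0.727, 0.767)

Proportion CI:
SE = √(p̂(1-p̂)/n) = √(0.747 · 0.253 / 1305) = 0.01203

z* = 1.645
Margin = z* · SE = 1.645 · 0.01203 = 0.0198

CI: 0.747 ± 0.0198 = (0.727, 0.767)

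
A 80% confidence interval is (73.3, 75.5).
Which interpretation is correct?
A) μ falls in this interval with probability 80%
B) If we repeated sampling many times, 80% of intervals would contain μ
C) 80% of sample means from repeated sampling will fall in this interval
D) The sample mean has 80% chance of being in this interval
B

A) Wrong — μ is fixed; the randomness lives in the interval, not in μ.
B) Correct — this is the frequentist long-run coverage interpretation.
C) Wrong — coverage applies to intervals containing μ, not to future x̄ values.
D) Wrong — x̄ is observed and sits in the interval by construction.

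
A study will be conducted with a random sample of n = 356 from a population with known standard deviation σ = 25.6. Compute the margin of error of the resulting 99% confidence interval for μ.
Margin of error = 3.50

Margin of error = z* · σ/√n
= 2.576 · 25.6/√356
= 2.576 · 25.6/18.8680
= 3.50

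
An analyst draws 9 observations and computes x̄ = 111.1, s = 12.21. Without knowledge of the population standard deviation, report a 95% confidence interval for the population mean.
(101.71, 120.49)

t-interval (σ unknown):
df = n - 1 = 8
t* = 2.306 for 95% confidence

Margin of error = t* · s/√n = 2.306 · 12.21/√9 = 9.39

CI: (101.71, 120.49)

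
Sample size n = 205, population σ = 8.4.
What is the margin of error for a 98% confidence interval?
Margin of error = 1.36

Margin of error = z* · σ/√n
= 2.326 · 8.4/√205
= 2.326 · 8.4/14.3178
= 1.36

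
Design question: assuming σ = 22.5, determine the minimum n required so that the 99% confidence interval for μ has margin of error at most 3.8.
n ≥ 233

For margin E ≤ 3.8:
n ≥ (z* · σ / E)²
n ≥ (2.576 · 22.5 / 3.8)²
n ≥ 232.64

Minimum n = 233 (rounding up)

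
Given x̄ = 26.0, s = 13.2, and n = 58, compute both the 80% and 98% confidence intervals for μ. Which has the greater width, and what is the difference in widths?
98% CI is wider by 3.80

df = 57
80% CI: t* = 1.297, (23.75, 28.25), width = 2 · t* · s/√n = 4.50
98% CI: t* = 2.394, (21.85, 30.15), width = 2 · t* · s/√n = 8.30

The 98% CI is wider by 8.30 - 4.50 = 3.80.
Higher confidence requires a wider interval.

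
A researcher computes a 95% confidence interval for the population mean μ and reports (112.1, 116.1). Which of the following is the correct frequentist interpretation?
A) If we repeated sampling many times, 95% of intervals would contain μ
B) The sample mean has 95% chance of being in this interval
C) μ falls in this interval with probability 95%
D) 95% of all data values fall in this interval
A

A) Correct — this is the frequentist long-run coverage interpretation.
B) Wrong — x̄ is observed and sits in the interval by construction.
C) Wrong — μ is fixed; the randomness lives in the interval, not in μ.
D) Wrong — a CI is about the parameter μ, not individual data values.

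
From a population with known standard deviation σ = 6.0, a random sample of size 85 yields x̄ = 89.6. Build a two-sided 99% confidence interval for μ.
(87.92, 91.28)

z-interval (σ known):
z* = 2.576 for 99% confidence

Margin of error = z* · σ/√n = 2.576 · 6.0/√85 = 1.68

CI: (89.6 - 1.68, 89.6 + 1.68) = (87.92, 91.28)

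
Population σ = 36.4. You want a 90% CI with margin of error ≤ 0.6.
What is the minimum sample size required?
n ≥ 9960

For margin E ≤ 0.6:
n ≥ (z* · σ / E)²
n ≥ (1.645 · 36.4 / 0.6)²
n ≥ 9959.37

Minimum n = 9960 (rounding up)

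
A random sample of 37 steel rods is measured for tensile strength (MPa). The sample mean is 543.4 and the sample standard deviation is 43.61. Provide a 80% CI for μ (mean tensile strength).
(534.04, 552.76)

t-interval (σ unknown):
df = n - 1 = 36
t* = 1.306 for 80% confidence

Margin of error = t* · s/√n = 1.306 · 43.61/√37 = 9.36

CI: (534.04, 552.76)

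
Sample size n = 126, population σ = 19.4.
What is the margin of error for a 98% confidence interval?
Margin of error = 4.02

Margin of error = z* · σ/√n
= 2.326 · 19.4/√126
= 2.326 · 19.4/11.2250
= 4.02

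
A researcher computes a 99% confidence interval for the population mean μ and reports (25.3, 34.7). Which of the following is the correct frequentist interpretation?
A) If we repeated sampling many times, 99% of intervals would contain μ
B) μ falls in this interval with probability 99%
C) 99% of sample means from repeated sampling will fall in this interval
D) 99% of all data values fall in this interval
A

A) Correct — this is the frequentist long-run coverage interpretation.
B) Wrong — μ is fixed; the randomness lives in the interval, not in μ.
C) Wrong — coverage applies to intervals containing μ, not to future x̄ values.
D) Wrong — a CI is about the parameter μ, not individual data values.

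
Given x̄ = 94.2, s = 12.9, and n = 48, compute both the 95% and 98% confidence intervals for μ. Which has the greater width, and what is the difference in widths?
98% CI is wider by 1.48

df = 47
95% CI: t* = 2.012, (90.45, 97.95), width = 2 · t* · s/√n = 7.49
98% CI: t* = 2.408, (89.72, 98.68), width = 2 · t* · s/√n = 8.97

The 98% CI is wider by 8.97 - 7.49 = 1.48.
Higher confidence requires a wider interval.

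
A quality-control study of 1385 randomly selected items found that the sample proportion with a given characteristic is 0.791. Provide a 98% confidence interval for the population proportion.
(0.766, 0.816)

Proportion CI:
SE = √(p̂(1-p̂)/n) = √(0.791 · 0.209 / 1385) = 0.01093

z* = 2.326
Margin = z* · SE = 2.326 · 0.01093 = 0.0254

CI: 0.791 ± 0.0254 = (0.766, 0.816)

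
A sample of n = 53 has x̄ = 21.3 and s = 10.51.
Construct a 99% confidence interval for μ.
(17.44, 25.16)

t-interval (σ unknown):
df = n - 1 = 52
t* = 2.674 for 99% confidence

Margin of error = t* · s/√n = 2.674 · 10.51/√53 = 3.86

CI: (17.44, 25.16)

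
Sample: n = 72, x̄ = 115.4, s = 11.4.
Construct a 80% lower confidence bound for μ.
μ ≥ 114.26

Lower bound (one-sided):
t* = 0.847 (one-sided for 80%)
Lower bound = x̄ - t* · s/√n = 115.4 - 0.847 · 11.4/√72 = 114.26

We are 80% confident that μ ≥ 114.26.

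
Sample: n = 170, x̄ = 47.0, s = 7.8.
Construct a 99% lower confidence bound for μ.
μ ≥ 45.59

Lower bound (one-sided):
t* = 2.349 (one-sided for 99%)
Lower bound = x̄ - t* · s/√n = 47.0 - 2.349 · 7.8/√170 = 45.59

We are 99% confident that μ ≥ 45.59.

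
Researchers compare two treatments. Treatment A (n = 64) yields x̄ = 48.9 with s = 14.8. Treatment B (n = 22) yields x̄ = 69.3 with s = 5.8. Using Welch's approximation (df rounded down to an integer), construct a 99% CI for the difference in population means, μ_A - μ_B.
(-26.27, -14.53)

Difference: x̄₁ - x̄₂ = -20.40
SE = √(s₁²/n₁ + s₂²/n₂) = √(14.8²/64 + 5.8²/22) = 2.2252
df = 82.48 → 82 (Welch–Satterthwaite, rounded down)
t* = 2.637

CI: -20.40 ± 2.637 · 2.2252 = -20.40 ± 5.87 = (-26.27, -14.53)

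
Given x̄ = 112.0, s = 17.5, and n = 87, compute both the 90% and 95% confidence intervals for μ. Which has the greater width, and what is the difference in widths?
95% CI is wider by 1.22

df = 86
90% CI: t* = 1.663, (108.88, 115.12), width = 2 · t* · s/√n = 6.24
95% CI: t* = 1.988, (108.27, 115.73), width = 2 · t* · s/√n = 7.46

The 95% CI is wider by 7.46 - 6.24 = 1.22.
Higher confidence requires a wider interval.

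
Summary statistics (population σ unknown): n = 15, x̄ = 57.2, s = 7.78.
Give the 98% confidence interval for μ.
(51.93, 62.47)

t-interval (σ unknown):
df = n - 1 = 14
t* = 2.624 for 98% confidence

Margin of error = t* · s/√n = 2.624 · 7.78/√15 = 5.27

CI: (51.93, 62.47)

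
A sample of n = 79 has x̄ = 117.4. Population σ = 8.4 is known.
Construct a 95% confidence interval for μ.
(115.55, 119.25)

z-interval (σ known):
z* = 1.960 for 95% confidence

Margin of error = z* · σ/√n = 1.960 · 8.4/√79 = 1.85

CI: (117.4 - 1.85, 117.4 + 1.85) = (115.55, 119.25)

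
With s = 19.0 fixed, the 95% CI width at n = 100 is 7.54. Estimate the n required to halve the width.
n ≈ 400

CI width ∝ 1/√n
To reduce width by factor 2, need √n to grow by 2 → need 2² = 4 times as many samples.

Current: n = 100, width = 7.54
New: n = 400, width ≈ 3.74

Width reduced by factor of 7.54/3.74 = 2.02.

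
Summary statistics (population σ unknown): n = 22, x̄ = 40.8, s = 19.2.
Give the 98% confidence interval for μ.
(30.49, 51.11)

t-interval (σ unknown):
df = n - 1 = 21
t* = 2.518 for 98% confidence

Margin of error = t* · s/√n = 2.518 · 19.2/√22 = 10.31

CI: (30.49, 51.11)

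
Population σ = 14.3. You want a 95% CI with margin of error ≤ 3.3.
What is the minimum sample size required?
n ≥ 73

For margin E ≤ 3.3:
n ≥ (z* · σ / E)²
n ≥ (1.960 · 14.3 / 3.3)²
n ≥ 72.14

Minimum n = 73 (rounding up)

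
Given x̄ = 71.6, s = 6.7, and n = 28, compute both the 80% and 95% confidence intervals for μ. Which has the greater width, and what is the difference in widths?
95% CI is wider by 1.87

df = 27
80% CI: t* = 1.314, (69.94, 73.26), width = 2 · t* · s/√n = 3.33
95% CI: t* = 2.052, (69.00, 74.20), width = 2 · t* · s/√n = 5.20

The 95% CI is wider by 5.20 - 3.33 = 1.87.
Higher confidence requires a wider interval.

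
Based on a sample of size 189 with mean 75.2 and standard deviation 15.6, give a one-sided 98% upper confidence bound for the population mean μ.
μ ≤ 77.55

Upper bound (one-sided):
t* = 2.068 (one-sided for 98%)
Upper bound = x̄ + t* · s/√n = 75.2 + 2.068 · 15.6/√189 = 77.55

We are 98% confident that μ ≤ 77.55.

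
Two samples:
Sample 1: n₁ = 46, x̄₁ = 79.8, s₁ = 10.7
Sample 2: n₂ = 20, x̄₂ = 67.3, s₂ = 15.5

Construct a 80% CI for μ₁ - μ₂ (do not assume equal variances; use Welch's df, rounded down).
(7.50, 17.50)

Difference: x̄₁ - x̄₂ = 12.50
SE = √(s₁²/n₁ + s₂²/n₂) = √(10.7²/46 + 15.5²/20) = 3.8081
df = 27.20 → 27 (Welch–Satterthwaite, rounded down)
t* = 1.314

CI: 12.50 ± 1.314 · 3.8081 = 12.50 ± 5.00 = (7.50, 17.50)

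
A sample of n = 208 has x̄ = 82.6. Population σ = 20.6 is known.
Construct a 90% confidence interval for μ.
(80.25, 84.95)

z-interval (σ known):
z* = 1.645 for 90% confidence

Margin of error = z* · σ/√n = 1.645 · 20.6/√208 = 2.35

CI: (82.6 - 2.35, 82.6 + 2.35) = (80.25, 84.95)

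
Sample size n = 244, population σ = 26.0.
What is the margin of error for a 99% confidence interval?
Margin of error = 4.29

Margin of error = z* · σ/√n
= 2.576 · 26.0/√244
= 2.576 · 26.0/15.6205
= 4.29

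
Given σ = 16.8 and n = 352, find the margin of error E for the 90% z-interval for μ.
Margin of error = 1.47

Margin of error = z* · σ/√n
= 1.645 · 16.8/√352
= 1.645 · 16.8/18.7617
= 1.47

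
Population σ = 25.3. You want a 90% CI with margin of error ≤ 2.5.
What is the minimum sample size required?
n ≥ 278

For margin E ≤ 2.5:
n ≥ (z* · σ / E)²
n ≥ (1.645 · 25.3 / 2.5)²
n ≥ 277.14

Minimum n = 278 (rounding up)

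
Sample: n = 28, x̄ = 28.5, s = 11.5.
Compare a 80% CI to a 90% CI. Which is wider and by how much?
90% CI is wider by 1.69

df = 27
80% CI: t* = 1.314, (25.64, 31.36), width = 2 · t* · s/√n = 5.71
90% CI: t* = 1.703, (24.80, 32.20), width = 2 · t* · s/√n = 7.40

The 90% CI is wider by 7.40 - 5.71 = 1.69.
Higher confidence requires a wider interval.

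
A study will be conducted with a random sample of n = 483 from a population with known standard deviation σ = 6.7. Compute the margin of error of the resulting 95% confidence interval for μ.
Margin of error = 0.60

Margin of error = z* · σ/√n
= 1.960 · 6.7/√483
= 1.960 · 6.7/21.9773
= 0.60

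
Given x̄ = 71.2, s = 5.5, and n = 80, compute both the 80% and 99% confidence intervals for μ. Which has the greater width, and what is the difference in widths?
99% CI is wider by 1.66

df = 79
80% CI: t* = 1.292, (70.41, 71.99), width = 2 · t* · s/√n = 1.59
99% CI: t* = 2.640, (69.58, 72.82), width = 2 · t* · s/√n = 3.25

The 99% CI is wider by 3.25 - 1.59 = 1.66.
Higher confidence requires a wider interval.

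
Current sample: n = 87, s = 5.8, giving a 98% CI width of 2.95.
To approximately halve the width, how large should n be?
n ≈ 348

CI width ∝ 1/√n
To reduce width by factor 2, need √n to grow by 2 → need 2² = 4 times as many samples.

Current: n = 87, width = 2.95
New: n = 348, width ≈ 1.45

Width reduced by factor of 2.95/1.45 = 2.03.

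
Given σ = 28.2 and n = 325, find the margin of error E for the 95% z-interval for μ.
Margin of error = 3.07

Margin of error = z* · σ/√n
= 1.960 · 28.2/√325
= 1.960 · 28.2/18.0278
= 3.07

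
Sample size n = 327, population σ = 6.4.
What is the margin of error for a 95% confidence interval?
Margin of error = 0.69

Margin of error = z* · σ/√n
= 1.960 · 6.4/√327
= 1.960 · 6.4/18.0831
= 0.69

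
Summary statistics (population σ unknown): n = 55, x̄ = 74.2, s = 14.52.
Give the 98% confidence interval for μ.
(69.51, 78.89)

t-interval (σ unknown):
df = n - 1 = 54
t* = 2.397 for 98% confidence

Margin of error = t* · s/√n = 2.397 · 14.52/√55 = 4.69

CI: (69.51, 78.89)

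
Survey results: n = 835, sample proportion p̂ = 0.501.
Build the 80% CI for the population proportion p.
(0.479, 0.523)

Proportion CI:
SE = √(p̂(1-p̂)/n) = √(0.501 · 0.499 / 835) = 0.01730

z* = 1.282
Margin = z* · SE = 1.282 · 0.01730 = 0.0222

CI: 0.501 ± 0.0222 = (0.479, 0.523)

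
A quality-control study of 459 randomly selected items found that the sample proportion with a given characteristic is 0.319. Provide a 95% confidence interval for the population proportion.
(0.276, 0.362)

Proportion CI:
SE = √(p̂(1-p̂)/n) = √(0.319 · 0.681 / 459) = 0.02176

z* = 1.960
Margin = z* · SE = 1.960 · 0.02176 = 0.0426

CI: 0.319 ± 0.0426 = (0.276, 0.362)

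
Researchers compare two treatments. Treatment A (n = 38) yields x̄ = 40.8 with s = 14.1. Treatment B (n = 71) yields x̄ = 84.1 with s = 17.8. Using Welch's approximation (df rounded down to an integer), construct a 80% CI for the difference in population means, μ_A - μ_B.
(-47.32, -39.28)

Difference: x̄₁ - x̄₂ = -43.30
SE = √(s₁²/n₁ + s₂²/n₂) = √(14.1²/38 + 17.8²/71) = 3.1136
df = 91.75 → 91 (Welch–Satterthwaite, rounded down)
t* = 1.291

CI: -43.30 ± 1.291 · 3.1136 = -43.30 ± 4.02 = (-47.32, -39.28)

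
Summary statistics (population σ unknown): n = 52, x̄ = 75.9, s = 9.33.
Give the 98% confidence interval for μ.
(72.79, 79.01)

t-interval (σ unknown):
df = n - 1 = 51
t* = 2.402 for 98% confidence

Margin of error = t* · s/√n = 2.402 · 9.33/√52 = 3.11

CI: (72.79, 79.01)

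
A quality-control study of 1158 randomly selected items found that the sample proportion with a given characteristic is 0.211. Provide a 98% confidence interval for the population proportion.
(0.183, 0.239)

Proportion CI:
SE = √(p̂(1-p̂)/n) = √(0.211 · 0.789 / 1158) = 0.01199

z* = 2.326
Margin = z* · SE = 2.326 · 0.01199 = 0.0279

CI: 0.211 ± 0.0279 = (0.183, 0.239)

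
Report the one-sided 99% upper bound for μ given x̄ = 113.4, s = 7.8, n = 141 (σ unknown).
μ ≤ 114.95

Upper bound (one-sided):
t* = 2.353 (one-sided for 99%)
Upper bound = x̄ + t* · s/√n = 113.4 + 2.353 · 7.8/√141 = 114.95

We are 99% confident that μ ≤ 114.95.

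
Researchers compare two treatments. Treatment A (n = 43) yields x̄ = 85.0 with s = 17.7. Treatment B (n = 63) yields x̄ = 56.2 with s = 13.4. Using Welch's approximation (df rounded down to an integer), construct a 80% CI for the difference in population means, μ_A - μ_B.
(24.68, 32.92)

Difference: x̄₁ - x̄₂ = 28.80
SE = √(s₁²/n₁ + s₂²/n₂) = √(17.7²/43 + 13.4²/63) = 3.1837
df = 73.65 → 73 (Welch–Satterthwaite, rounded down)
t* = 1.293

CI: 28.80 ± 1.293 · 3.1837 = 28.80 ± 4.12 = (24.68, 32.92)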